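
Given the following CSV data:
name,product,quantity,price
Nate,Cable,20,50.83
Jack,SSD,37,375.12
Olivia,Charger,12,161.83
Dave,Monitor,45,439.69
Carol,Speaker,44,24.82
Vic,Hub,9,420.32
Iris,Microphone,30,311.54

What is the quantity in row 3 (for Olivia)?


Row 3: Olivia
Column 'quantity' = 12

ANSWER: 12


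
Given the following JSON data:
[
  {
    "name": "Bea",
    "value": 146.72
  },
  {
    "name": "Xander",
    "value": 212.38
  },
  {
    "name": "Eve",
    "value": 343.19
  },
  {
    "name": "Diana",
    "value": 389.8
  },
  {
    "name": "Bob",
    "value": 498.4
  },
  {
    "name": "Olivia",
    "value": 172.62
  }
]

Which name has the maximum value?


Comparing values:
  Bea: 146.72
  Xander: 212.38
  Eve: 343.19
  Diana: 389.8
  Bob: 498.4
  Olivia: 172.62
Maximum: Bob (498.4)

ANSWER: Bob


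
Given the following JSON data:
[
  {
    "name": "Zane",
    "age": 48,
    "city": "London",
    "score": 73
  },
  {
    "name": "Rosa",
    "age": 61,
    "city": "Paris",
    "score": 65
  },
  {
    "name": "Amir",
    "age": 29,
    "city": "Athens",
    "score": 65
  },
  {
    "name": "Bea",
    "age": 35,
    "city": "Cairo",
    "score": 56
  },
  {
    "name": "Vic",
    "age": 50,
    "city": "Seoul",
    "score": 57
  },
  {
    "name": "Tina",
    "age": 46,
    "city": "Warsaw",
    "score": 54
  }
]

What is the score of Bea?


Looking up record where name = Bea
Record index: 3
Field 'score' = 56

ANSWER: 56


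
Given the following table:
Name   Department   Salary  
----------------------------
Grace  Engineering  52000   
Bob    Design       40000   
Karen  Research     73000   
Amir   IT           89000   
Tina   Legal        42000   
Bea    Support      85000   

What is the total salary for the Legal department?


Legal department members:
  Tina: 42000
Total = 42000 = 42000

ANSWER: 42000


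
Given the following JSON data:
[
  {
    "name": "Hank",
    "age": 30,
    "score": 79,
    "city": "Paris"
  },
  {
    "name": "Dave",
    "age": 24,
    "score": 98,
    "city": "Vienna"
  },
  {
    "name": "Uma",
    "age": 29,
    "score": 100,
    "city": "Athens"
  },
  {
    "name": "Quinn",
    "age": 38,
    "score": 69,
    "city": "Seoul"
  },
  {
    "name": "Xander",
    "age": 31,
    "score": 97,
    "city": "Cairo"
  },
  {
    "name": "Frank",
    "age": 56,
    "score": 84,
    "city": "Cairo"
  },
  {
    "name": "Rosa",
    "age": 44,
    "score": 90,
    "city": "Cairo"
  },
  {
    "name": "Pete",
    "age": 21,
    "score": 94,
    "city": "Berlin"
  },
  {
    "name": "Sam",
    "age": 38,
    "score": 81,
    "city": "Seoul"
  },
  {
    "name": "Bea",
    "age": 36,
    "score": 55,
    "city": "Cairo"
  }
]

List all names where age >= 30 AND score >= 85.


Checking both conditions:
  Hank (age=30, score=79) -> no
  Dave (age=24, score=98) -> no
  Uma (age=29, score=100) -> no
  Quinn (age=38, score=69) -> no
  Xander (age=31, score=97) -> YES
  Frank (age=56, score=84) -> no
  Rosa (age=44, score=90) -> YES
  Pete (age=21, score=94) -> no
  Sam (age=38, score=81) -> no
  Bea (age=36, score=55) -> no


ANSWER: Xander, Rosa


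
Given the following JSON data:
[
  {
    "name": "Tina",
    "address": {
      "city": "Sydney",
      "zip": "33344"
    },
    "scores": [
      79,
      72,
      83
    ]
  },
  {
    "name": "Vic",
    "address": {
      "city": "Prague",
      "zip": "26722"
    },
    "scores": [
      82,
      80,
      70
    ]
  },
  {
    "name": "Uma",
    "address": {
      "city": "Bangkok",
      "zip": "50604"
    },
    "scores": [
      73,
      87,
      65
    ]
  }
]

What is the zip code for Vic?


Path: records[1].address.zip
Value: 26722

ANSWER: 26722


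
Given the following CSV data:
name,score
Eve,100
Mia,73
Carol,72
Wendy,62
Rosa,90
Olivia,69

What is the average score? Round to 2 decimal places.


Scores: 100, 73, 72, 62, 90, 69
Sum = 466
Count = 6
Average = 466 / 6 = 77.67

ANSWER: 77.67


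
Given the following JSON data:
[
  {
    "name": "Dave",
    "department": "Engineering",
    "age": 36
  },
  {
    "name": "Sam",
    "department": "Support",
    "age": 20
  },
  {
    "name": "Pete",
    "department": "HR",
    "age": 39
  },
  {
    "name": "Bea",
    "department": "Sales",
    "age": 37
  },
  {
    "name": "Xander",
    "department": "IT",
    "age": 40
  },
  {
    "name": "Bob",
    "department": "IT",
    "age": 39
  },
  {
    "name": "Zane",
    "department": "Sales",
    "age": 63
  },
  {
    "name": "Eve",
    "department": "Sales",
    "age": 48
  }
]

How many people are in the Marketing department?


Scanning records for department = Marketing
  No matches found
Count: 0

ANSWER: 0


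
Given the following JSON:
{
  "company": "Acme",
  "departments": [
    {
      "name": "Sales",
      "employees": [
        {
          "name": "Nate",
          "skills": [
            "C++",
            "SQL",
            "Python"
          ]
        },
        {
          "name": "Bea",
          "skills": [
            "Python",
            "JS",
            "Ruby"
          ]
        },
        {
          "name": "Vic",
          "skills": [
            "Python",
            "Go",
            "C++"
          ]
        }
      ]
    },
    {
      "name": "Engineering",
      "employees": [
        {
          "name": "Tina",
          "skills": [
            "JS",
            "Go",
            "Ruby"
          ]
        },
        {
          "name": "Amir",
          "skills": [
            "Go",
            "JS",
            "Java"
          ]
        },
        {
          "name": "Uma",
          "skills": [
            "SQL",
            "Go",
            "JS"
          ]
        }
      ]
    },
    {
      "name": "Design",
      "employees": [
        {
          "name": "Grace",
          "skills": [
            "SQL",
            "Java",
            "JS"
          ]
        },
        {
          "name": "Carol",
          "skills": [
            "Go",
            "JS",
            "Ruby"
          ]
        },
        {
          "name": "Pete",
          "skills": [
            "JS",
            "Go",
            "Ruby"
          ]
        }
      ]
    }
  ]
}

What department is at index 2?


Path: departments[2].name
Value: Design

ANSWER: Design


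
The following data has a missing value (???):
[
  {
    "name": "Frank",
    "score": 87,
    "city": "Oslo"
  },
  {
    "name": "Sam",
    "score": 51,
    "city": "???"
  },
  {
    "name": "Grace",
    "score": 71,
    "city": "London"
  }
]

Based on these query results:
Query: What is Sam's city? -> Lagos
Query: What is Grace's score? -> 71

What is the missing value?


The missing value is Sam's city
From query: Sam's city = Lagos

ANSWER: Lagos


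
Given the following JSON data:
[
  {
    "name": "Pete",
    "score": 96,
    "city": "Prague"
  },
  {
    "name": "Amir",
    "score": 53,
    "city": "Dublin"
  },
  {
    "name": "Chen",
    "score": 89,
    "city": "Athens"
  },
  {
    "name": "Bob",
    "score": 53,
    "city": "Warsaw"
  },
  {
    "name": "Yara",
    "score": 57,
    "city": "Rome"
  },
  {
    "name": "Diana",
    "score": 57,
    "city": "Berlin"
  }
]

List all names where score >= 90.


Filtering records where score >= 90:
  Pete (score=96) -> YES
  Amir (score=53) -> no
  Chen (score=89) -> no
  Bob (score=53) -> no
  Yara (score=57) -> no
  Diana (score=57) -> no


ANSWER: Pete


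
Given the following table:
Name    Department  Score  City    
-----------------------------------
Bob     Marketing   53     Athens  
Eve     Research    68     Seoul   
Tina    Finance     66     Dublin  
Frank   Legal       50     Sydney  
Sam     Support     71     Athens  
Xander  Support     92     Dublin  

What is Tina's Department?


Row 3: Tina
Department = Finance

ANSWER: Finance


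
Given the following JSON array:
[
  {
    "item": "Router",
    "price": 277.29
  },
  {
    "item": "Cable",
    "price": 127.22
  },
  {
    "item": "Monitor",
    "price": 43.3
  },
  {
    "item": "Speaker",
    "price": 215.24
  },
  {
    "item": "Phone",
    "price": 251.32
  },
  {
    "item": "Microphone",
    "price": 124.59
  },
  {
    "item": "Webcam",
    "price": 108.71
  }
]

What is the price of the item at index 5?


Array index 5 -> Microphone
price = 124.59

ANSWER: 124.59


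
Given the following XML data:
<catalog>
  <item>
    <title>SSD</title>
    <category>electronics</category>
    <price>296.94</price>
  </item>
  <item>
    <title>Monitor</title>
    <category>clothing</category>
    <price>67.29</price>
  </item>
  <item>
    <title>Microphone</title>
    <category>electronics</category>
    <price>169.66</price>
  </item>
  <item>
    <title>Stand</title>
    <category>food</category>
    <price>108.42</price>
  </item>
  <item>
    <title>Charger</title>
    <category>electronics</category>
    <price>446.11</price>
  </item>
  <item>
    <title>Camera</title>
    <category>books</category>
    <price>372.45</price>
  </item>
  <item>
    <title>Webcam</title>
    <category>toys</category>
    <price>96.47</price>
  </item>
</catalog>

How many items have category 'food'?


Scanning <item> elements for <category>food</category>:
  Item 4: Stand -> MATCH
Count: 1

ANSWER: 1


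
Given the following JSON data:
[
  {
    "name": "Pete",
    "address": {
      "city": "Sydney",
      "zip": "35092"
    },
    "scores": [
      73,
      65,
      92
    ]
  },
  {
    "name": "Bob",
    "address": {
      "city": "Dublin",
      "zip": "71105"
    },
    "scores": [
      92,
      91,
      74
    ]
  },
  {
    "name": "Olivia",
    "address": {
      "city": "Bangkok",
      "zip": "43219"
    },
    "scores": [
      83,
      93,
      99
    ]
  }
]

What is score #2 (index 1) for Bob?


Path: records[1].scores[1]
Value: 91

ANSWER: 91


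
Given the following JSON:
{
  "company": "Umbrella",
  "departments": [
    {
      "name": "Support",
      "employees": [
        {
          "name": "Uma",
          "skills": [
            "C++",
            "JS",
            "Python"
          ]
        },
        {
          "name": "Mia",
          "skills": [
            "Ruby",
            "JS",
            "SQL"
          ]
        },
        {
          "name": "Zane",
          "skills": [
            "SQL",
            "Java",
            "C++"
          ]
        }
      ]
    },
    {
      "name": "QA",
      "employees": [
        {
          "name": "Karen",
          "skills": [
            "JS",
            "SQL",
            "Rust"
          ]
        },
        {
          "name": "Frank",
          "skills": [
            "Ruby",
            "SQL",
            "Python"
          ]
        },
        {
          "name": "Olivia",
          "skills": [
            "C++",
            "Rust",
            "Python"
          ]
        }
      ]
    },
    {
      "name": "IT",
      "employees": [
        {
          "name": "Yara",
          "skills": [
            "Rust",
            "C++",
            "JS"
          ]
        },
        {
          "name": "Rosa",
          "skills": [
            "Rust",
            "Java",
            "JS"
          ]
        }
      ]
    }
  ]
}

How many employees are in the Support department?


Path: departments[0].employees
Count: 3

ANSWER: 3


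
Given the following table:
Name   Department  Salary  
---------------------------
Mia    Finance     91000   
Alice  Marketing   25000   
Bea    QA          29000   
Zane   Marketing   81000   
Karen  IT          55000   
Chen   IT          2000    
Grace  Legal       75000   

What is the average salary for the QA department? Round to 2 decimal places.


QA department members:
  Bea: 29000
Sum = 29000
Count = 1
Average = 29000 / 1 = 29000.00

ANSWER: 29000.00


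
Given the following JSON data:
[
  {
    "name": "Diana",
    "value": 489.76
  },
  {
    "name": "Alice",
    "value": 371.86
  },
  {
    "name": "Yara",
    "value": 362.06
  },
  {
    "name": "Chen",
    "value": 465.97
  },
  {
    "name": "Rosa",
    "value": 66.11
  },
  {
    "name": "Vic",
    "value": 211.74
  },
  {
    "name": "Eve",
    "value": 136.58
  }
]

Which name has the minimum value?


Comparing values:
  Diana: 489.76
  Alice: 371.86
  Yara: 362.06
  Chen: 465.97
  Rosa: 66.11
  Vic: 211.74
  Eve: 136.58
Minimum: Rosa (66.11)

ANSWER: Rosa


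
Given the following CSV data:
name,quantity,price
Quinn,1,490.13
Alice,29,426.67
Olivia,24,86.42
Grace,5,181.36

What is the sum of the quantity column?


Values in 'quantity' column:
  Row 1: 1
  Row 2: 29
  Row 3: 24
  Row 4: 5
Sum = 1 + 29 + 24 + 5 = 59

ANSWER: 59


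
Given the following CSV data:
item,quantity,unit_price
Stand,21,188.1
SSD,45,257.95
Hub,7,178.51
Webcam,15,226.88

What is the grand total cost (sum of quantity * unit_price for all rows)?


Computing row totals:
  Stand: 21 * 188.1 = 3950.1
  SSD: 45 * 257.95 = 11607.75
  Hub: 7 * 178.51 = 1249.57
  Webcam: 15 * 226.88 = 3403.2
Grand total = 3950.1 + 11607.75 + 1249.57 + 3403.2 = 20210.62

ANSWER: 20210.62


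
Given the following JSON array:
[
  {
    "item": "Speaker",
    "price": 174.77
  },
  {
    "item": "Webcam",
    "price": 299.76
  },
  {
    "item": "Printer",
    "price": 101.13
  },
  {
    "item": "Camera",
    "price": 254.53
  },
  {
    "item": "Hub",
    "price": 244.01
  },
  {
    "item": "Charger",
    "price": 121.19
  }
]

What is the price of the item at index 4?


Array index 4 -> Hub
price = 244.01

ANSWER: 244.01


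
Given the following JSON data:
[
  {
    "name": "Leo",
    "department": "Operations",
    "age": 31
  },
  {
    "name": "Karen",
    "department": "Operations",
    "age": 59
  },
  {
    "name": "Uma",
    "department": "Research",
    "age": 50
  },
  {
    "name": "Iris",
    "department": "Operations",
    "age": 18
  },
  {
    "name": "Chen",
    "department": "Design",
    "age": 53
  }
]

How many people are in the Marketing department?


Scanning records for department = Marketing
  No matches found
Count: 0

ANSWER: 0


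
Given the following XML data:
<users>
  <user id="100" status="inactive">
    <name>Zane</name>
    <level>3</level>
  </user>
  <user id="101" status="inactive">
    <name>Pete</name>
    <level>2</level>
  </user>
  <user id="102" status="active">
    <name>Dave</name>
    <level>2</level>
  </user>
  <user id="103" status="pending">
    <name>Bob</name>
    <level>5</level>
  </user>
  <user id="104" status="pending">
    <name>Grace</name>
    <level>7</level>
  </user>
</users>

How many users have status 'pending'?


Counting users with status='pending':
  Bob (id=103) -> MATCH
  Grace (id=104) -> MATCH
Count: 2

ANSWER: 2


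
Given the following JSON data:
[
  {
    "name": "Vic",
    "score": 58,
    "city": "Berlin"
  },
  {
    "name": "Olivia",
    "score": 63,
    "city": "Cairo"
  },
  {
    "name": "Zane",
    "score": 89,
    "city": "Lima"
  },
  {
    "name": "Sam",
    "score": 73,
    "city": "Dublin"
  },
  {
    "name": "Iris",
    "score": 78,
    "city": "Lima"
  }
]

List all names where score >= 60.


Filtering records where score >= 60:
  Vic (score=58) -> no
  Olivia (score=63) -> YES
  Zane (score=89) -> YES
  Sam (score=73) -> YES
  Iris (score=78) -> YES


ANSWER: Olivia, Zane, Sam, Iris


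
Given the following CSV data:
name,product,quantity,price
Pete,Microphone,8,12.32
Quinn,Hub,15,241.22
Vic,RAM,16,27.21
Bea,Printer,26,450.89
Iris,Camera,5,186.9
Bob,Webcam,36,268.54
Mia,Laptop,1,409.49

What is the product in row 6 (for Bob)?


Row 6: Bob
Column 'product' = Webcam

ANSWER: Webcam


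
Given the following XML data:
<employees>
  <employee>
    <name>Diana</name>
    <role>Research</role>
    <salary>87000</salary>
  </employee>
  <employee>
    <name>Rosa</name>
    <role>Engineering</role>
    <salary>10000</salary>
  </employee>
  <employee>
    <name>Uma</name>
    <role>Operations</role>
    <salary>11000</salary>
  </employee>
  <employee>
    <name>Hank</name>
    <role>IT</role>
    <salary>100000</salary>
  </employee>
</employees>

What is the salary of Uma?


Searching for <employee> with <name>Uma</name>
Found at position 3
<salary>11000</salary>

ANSWER: 11000


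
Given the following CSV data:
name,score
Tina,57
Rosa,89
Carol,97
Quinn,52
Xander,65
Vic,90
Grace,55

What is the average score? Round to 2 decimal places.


Scores: 57, 89, 97, 52, 65, 90, 55
Sum = 505
Count = 7
Average = 505 / 7 = 72.14

ANSWER: 72.14


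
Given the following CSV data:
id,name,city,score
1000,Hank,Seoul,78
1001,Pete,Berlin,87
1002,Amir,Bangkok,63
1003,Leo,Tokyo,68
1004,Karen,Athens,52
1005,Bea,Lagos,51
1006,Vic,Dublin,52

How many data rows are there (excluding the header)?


Counting rows (excluding header):
Header: id,name,city,score
Data rows: 7

ANSWER: 7


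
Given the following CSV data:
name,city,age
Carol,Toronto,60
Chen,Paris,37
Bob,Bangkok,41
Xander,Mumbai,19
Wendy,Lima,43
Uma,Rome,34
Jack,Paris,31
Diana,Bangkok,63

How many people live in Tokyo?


Scanning city column for 'Tokyo':
Total matches: 0

ANSWER: 0


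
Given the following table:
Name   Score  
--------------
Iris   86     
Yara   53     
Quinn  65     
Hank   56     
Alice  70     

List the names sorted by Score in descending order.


Sorting by Score (descending):
  Iris: 86
  Alice: 70
  Quinn: 65
  Hank: 56
  Yara: 53


ANSWER: Iris, Alice, Quinn, Hank, Yara


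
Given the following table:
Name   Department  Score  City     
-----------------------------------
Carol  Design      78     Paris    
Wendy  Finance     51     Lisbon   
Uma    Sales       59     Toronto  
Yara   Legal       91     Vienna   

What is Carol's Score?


Row 1: Carol
Score = 78

ANSWER: 78


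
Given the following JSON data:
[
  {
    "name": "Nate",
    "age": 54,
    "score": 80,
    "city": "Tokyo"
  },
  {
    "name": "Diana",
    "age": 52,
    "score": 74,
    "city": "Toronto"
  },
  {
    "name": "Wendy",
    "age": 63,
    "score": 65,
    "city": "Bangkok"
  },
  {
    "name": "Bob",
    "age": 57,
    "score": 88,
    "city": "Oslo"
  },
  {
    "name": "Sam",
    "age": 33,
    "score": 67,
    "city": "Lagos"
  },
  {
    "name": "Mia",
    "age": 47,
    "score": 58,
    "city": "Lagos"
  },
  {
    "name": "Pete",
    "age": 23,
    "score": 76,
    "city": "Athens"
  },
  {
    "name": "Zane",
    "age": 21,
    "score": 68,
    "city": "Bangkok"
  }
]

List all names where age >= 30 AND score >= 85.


Checking both conditions:
  Nate (age=54, score=80) -> no
  Diana (age=52, score=74) -> no
  Wendy (age=63, score=65) -> no
  Bob (age=57, score=88) -> YES
  Sam (age=33, score=67) -> no
  Mia (age=47, score=58) -> no
  Pete (age=23, score=76) -> no
  Zane (age=21, score=68) -> no


ANSWER: Bob


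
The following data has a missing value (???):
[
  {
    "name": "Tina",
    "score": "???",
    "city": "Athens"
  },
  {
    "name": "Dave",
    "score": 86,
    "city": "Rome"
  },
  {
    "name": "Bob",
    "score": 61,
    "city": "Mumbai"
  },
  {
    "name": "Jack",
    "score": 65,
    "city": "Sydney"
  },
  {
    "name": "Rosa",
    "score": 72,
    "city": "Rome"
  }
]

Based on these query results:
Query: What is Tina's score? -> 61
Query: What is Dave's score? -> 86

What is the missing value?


The missing value is Tina's score
From query: Tina's score = 61

ANSWER: 61


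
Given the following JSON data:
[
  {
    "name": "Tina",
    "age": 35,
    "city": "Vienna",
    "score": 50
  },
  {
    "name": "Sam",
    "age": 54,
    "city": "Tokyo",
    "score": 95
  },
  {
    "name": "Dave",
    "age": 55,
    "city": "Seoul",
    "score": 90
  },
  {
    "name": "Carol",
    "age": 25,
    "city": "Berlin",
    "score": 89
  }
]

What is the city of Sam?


Looking up record where name = Sam
Record index: 1
Field 'city' = Tokyo

ANSWER: Tokyo


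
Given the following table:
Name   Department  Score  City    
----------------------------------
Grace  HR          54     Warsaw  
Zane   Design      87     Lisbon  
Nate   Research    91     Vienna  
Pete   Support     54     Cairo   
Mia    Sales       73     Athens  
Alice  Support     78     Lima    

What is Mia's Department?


Row 5: Mia
Department = Sales

ANSWER: Sales


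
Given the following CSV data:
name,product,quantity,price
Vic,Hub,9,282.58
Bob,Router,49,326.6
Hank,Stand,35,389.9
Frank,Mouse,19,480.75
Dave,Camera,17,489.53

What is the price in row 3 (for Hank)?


Row 3: Hank
Column 'price' = 389.9

ANSWER: 389.9


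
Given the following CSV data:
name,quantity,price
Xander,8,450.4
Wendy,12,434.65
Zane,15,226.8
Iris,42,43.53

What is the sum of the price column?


Values in 'price' column:
  Row 1: 450.4
  Row 2: 434.65
  Row 3: 226.8
  Row 4: 43.53
Sum = 450.4 + 434.65 + 226.8 + 43.53 = 1155.38

ANSWER: 1155.38


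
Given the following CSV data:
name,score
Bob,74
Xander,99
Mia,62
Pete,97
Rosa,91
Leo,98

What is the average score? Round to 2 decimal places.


Scores: 74, 99, 62, 97, 91, 98
Sum = 521
Count = 6
Average = 521 / 6 = 86.83

ANSWER: 86.83


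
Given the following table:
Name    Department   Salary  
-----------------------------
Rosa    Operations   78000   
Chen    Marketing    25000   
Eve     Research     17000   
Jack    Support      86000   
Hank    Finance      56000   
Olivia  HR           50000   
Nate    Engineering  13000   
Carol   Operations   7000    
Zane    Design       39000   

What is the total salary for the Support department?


Support department members:
  Jack: 86000
Total = 86000 = 86000

ANSWER: 86000


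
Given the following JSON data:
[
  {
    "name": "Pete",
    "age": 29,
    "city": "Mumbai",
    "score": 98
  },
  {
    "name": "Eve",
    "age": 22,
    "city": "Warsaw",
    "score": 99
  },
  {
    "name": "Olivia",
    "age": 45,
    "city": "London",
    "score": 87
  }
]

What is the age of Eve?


Looking up record where name = Eve
Record index: 1
Field 'age' = 22

ANSWER: 22


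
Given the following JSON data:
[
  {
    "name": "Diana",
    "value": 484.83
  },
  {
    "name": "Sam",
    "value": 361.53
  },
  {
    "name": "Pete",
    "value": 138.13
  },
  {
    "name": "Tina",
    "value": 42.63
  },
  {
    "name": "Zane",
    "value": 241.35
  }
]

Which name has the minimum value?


Comparing values:
  Diana: 484.83
  Sam: 361.53
  Pete: 138.13
  Tina: 42.63
  Zane: 241.35
Minimum: Tina (42.63)

ANSWER: Tina


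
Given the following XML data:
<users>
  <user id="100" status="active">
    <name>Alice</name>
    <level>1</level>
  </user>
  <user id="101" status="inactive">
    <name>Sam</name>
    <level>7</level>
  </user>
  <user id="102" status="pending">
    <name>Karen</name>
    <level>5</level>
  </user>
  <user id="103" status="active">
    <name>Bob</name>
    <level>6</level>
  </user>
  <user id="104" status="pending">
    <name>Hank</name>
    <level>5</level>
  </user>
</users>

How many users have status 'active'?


Counting users with status='active':
  Alice (id=100) -> MATCH
  Bob (id=103) -> MATCH
Count: 2

ANSWER: 2


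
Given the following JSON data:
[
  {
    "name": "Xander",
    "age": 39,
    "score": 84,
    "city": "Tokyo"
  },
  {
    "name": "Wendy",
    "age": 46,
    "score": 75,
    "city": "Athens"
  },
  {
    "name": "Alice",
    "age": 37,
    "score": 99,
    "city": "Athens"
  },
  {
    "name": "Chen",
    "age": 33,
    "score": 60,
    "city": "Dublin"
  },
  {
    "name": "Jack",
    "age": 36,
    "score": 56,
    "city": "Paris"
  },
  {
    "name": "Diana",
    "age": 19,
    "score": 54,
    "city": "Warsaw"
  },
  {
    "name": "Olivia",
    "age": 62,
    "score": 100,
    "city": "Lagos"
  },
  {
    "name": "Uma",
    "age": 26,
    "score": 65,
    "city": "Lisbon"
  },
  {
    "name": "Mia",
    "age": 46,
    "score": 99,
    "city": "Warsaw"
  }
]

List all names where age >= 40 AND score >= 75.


Checking both conditions:
  Xander (age=39, score=84) -> no
  Wendy (age=46, score=75) -> YES
  Alice (age=37, score=99) -> no
  Chen (age=33, score=60) -> no
  Jack (age=36, score=56) -> no
  Diana (age=19, score=54) -> no
  Olivia (age=62, score=100) -> YES
  Uma (age=26, score=65) -> no
  Mia (age=46, score=99) -> YES


ANSWER: Wendy, Olivia, Mia


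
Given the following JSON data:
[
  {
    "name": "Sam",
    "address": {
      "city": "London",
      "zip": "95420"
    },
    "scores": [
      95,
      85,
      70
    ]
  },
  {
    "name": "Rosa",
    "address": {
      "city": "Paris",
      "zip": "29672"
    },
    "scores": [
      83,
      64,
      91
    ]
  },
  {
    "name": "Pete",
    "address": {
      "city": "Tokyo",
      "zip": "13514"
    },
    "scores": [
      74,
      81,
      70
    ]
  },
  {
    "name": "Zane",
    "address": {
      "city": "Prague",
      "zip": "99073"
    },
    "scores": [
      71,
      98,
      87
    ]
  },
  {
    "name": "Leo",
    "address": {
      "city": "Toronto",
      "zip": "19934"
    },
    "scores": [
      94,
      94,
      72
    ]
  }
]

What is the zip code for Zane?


Path: records[3].address.zip
Value: 99073

ANSWER: 99073


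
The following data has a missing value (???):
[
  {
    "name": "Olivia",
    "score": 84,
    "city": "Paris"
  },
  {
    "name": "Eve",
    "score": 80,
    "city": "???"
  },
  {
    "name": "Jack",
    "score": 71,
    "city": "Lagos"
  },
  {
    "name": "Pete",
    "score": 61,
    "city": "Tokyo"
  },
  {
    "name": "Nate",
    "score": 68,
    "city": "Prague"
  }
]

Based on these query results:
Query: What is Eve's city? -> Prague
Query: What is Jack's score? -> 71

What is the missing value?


The missing value is Eve's city
From query: Eve's city = Prague

ANSWER: Prague


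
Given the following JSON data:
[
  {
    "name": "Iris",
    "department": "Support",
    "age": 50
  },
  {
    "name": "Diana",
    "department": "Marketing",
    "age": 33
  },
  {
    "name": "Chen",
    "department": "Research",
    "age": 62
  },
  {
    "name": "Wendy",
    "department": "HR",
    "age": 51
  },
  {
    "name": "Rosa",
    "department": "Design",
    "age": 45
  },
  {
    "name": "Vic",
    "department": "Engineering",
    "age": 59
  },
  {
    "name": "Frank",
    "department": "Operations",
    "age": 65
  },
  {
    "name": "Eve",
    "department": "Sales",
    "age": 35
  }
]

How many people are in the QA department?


Scanning records for department = QA
  No matches found
Count: 0

ANSWER: 0


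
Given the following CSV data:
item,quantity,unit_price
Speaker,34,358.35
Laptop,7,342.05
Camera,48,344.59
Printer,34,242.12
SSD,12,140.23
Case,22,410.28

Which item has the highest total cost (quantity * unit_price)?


Computing row totals:
  Speaker: 12183.9
  Laptop: 2394.35
  Camera: 16540.32
  Printer: 8232.08
  SSD: 1682.76
  Case: 9026.16
Maximum: Camera (16540.32)

ANSWER: Camera


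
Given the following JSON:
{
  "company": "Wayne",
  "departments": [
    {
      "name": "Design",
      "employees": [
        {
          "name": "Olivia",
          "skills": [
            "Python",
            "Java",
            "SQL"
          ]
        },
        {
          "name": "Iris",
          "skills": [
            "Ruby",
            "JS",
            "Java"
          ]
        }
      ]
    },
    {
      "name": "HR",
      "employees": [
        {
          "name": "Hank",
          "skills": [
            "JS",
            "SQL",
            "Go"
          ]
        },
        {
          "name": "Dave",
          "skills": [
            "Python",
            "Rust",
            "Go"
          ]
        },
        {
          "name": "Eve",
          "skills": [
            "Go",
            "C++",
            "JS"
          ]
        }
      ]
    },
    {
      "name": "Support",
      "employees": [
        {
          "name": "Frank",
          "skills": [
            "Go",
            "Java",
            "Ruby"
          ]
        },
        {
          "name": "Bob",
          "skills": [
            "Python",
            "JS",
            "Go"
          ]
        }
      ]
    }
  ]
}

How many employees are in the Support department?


Path: departments[2].employees
Count: 2

ANSWER: 2


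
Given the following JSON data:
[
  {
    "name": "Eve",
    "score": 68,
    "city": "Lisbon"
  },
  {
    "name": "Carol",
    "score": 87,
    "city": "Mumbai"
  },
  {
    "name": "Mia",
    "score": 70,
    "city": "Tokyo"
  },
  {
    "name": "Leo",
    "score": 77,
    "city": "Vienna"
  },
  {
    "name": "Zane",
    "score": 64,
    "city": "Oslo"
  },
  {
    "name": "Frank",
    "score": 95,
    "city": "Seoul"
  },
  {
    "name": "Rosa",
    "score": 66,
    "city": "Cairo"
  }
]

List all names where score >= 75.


Filtering records where score >= 75:
  Eve (score=68) -> no
  Carol (score=87) -> YES
  Mia (score=70) -> no
  Leo (score=77) -> YES
  Zane (score=64) -> no
  Frank (score=95) -> YES
  Rosa (score=66) -> no


ANSWER: Carol, Leo, Frank


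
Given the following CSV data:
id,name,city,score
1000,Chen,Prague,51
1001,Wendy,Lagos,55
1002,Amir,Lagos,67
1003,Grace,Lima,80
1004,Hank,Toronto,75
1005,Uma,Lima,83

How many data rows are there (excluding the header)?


Counting rows (excluding header):
Header: id,name,city,score
Data rows: 6

ANSWER: 6


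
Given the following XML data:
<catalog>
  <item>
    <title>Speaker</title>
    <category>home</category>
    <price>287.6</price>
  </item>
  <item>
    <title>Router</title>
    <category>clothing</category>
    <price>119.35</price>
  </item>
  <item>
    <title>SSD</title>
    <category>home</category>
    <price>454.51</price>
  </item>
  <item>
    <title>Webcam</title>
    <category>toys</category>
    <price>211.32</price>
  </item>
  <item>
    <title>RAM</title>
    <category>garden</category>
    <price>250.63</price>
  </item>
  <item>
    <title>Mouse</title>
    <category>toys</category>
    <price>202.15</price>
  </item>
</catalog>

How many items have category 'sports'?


Scanning <item> elements for <category>sports</category>:
Count: 0

ANSWER: 0


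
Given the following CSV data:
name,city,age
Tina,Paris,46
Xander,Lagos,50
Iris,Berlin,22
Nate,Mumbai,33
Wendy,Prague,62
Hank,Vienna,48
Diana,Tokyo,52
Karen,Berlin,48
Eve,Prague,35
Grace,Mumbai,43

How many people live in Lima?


Scanning city column for 'Lima':
Total matches: 0

ANSWER: 0


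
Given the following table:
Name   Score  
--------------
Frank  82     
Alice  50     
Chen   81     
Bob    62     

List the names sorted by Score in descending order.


Sorting by Score (descending):
  Frank: 82
  Chen: 81
  Bob: 62
  Alice: 50


ANSWER: Frank, Chen, Bob, Alice


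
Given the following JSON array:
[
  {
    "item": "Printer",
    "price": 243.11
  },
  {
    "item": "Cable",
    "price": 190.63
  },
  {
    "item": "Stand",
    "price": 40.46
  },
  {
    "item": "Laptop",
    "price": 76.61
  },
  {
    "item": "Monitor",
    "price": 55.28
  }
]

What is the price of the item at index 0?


Array index 0 -> Printer
price = 243.11

ANSWER: 243.11


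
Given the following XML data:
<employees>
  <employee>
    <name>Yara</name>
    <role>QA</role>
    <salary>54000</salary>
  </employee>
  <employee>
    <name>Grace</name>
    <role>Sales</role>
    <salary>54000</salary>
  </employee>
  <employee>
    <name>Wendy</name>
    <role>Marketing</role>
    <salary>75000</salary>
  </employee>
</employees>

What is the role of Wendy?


Searching for <employee> with <name>Wendy</name>
Found at position 3
<role>Marketing</role>

ANSWER: Marketing


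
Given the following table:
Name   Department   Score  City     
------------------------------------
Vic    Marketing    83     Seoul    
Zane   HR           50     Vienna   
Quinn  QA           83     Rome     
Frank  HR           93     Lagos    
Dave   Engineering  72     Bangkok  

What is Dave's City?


Row 5: Dave
City = Bangkok

ANSWER: Bangkok


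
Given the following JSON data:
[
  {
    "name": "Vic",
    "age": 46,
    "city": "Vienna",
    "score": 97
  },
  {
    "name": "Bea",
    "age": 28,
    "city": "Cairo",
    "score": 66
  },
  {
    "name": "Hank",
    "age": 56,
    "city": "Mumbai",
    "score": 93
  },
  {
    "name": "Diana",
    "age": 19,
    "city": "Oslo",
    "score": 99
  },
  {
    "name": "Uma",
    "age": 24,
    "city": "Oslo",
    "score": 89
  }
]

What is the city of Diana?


Looking up record where name = Diana
Record index: 3
Field 'city' = Oslo

ANSWER: Oslo


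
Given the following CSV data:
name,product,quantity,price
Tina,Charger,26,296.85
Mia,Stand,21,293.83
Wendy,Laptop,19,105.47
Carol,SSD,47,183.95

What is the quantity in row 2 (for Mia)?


Row 2: Mia
Column 'quantity' = 21

ANSWER: 21


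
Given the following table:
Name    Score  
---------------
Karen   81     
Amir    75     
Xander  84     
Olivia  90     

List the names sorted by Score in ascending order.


Sorting by Score (ascending):
  Amir: 75
  Karen: 81
  Xander: 84
  Olivia: 90


ANSWER: Amir, Karen, Xander, Olivia


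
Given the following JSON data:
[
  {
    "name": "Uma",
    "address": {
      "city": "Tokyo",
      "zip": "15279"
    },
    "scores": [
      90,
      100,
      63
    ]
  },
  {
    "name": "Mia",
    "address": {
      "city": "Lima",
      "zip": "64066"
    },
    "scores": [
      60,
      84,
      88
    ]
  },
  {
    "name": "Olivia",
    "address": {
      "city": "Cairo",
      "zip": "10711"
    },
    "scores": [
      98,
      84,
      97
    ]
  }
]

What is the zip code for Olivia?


Path: records[2].address.zip
Value: 10711

ANSWER: 10711


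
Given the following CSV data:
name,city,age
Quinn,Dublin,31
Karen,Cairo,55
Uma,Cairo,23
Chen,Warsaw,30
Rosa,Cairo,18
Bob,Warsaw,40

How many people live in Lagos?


Scanning city column for 'Lagos':
Total matches: 0

ANSWER: 0


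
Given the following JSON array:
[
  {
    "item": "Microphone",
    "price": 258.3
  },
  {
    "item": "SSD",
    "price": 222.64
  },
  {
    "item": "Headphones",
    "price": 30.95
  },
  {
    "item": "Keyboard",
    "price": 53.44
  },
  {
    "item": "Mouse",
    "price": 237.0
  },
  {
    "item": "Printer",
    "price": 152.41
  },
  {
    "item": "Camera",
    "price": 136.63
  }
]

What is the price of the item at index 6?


Array index 6 -> Camera
price = 136.63

ANSWER: 136.63


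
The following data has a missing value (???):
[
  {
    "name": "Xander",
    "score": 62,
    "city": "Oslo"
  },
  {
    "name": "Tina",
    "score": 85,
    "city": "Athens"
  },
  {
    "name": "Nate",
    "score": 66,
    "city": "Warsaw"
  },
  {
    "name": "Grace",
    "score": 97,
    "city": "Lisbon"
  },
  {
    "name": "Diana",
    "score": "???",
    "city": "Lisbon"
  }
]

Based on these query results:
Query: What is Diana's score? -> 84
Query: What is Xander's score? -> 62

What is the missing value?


The missing value is Diana's score
From query: Diana's score = 84

ANSWER: 84


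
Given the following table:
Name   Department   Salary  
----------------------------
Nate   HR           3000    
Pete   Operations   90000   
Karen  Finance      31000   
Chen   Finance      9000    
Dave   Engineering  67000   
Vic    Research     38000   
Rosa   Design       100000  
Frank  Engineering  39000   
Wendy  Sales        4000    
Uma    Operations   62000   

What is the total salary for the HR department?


HR department members:
  Nate: 3000
Total = 3000 = 3000

ANSWER: 3000


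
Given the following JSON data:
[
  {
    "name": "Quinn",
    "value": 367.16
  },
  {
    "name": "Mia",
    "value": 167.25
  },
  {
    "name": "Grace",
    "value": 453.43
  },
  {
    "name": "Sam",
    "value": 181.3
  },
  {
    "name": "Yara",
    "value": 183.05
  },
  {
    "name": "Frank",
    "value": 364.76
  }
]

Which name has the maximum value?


Comparing values:
  Quinn: 367.16
  Mia: 167.25
  Grace: 453.43
  Sam: 181.3
  Yara: 183.05
  Frank: 364.76
Maximum: Grace (453.43)

ANSWER: Grace


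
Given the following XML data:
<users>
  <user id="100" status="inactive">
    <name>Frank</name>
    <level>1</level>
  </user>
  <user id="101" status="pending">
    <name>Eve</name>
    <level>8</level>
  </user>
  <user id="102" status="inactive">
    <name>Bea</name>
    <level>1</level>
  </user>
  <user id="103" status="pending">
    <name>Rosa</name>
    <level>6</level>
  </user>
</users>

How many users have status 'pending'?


Counting users with status='pending':
  Eve (id=101) -> MATCH
  Rosa (id=103) -> MATCH
Count: 2

ANSWER: 2


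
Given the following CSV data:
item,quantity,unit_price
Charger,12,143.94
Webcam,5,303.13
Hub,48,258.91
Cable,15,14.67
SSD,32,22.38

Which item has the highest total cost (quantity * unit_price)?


Computing row totals:
  Charger: 1727.28
  Webcam: 1515.65
  Hub: 12427.68
  Cable: 220.05
  SSD: 716.16
Maximum: Hub (12427.68)

ANSWER: Hub


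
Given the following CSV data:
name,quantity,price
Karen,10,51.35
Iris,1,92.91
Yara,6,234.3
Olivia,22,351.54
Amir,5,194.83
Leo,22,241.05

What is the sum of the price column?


Values in 'price' column:
  Row 1: 51.35
  Row 2: 92.91
  Row 3: 234.3
  Row 4: 351.54
  Row 5: 194.83
  Row 6: 241.05
Sum = 51.35 + 92.91 + 234.3 + 351.54 + 194.83 + 241.05 = 1165.98

ANSWER: 1165.98


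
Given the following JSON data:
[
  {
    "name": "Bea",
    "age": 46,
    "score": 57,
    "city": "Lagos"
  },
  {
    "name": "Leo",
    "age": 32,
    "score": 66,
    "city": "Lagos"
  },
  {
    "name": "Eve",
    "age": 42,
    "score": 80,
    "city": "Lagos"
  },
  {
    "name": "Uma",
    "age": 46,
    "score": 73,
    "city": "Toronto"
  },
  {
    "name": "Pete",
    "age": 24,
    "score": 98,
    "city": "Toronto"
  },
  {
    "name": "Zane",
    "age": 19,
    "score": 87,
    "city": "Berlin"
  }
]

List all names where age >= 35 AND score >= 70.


Checking both conditions:
  Bea (age=46, score=57) -> no
  Leo (age=32, score=66) -> no
  Eve (age=42, score=80) -> YES
  Uma (age=46, score=73) -> YES
  Pete (age=24, score=98) -> no
  Zane (age=19, score=87) -> no


ANSWER: Eve, Uma


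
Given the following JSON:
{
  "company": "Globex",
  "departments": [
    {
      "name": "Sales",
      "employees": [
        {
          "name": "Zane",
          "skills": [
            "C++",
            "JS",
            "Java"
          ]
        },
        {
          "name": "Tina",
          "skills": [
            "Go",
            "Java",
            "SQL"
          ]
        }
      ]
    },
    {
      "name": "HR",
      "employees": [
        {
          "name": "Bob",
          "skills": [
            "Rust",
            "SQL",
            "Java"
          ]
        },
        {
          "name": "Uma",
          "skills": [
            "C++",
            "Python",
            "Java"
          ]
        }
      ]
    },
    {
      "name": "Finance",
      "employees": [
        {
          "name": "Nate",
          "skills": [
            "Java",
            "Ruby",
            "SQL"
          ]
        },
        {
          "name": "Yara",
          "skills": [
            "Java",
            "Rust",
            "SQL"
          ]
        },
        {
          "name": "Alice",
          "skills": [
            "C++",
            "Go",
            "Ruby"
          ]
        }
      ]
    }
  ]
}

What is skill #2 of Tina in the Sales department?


Path: departments[0].employees[1].skills[1]
Value: Java

ANSWER: Java


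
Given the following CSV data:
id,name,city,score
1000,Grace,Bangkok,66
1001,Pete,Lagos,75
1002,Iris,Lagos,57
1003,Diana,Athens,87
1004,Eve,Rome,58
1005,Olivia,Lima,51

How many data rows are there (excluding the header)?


Counting rows (excluding header):
Header: id,name,city,score
Data rows: 6

ANSWER: 6


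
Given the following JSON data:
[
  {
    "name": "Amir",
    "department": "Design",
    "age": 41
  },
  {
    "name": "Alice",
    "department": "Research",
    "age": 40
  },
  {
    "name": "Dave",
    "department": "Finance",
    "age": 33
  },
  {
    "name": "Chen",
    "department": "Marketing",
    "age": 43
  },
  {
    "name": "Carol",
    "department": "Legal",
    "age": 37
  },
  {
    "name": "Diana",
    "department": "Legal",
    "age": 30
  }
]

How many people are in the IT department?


Scanning records for department = IT
  No matches found
Count: 0

ANSWER: 0
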